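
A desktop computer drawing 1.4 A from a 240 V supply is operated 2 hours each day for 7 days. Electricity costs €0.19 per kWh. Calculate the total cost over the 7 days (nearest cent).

€0.89

Power = 1.4 A × 240 V = 336 W = 0.336 kW
Runtime = 2 h/day × 7 days = 14 h
Energy = 0.336 kW × 14 h = 4.704 kWh
Cost = 4.704 kWh × €0.19/kWh = €0.89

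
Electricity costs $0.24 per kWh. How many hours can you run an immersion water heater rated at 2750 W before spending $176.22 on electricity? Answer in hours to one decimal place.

267.0 h

Energy available = $176.22 ÷ $0.24/kWh = 734.25 kWh
Hours = 734.25 kWh ÷ 2.75 kW = 267.0 h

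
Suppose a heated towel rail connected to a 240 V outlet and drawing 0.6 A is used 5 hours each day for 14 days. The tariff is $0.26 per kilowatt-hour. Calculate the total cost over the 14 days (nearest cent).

$2.62

Power = 0.6 A × 240 V = 144 W = 0.144 kW
Runtime = 5 h/day × 14 days = 70 h
Energy = 0.144 kW × 70 h = 10.08 kWh
Cost = 10.08 kWh × $0.26/kWh = $2.62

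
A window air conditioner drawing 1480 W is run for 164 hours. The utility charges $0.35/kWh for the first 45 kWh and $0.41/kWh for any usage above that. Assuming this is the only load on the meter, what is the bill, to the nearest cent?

$96.82

Energy = 1.48 kW × 164 h = 242.72 kWh
Tier 1 (0–45 kWh): 45 × $0.35 = $15.75
Above 45 kWh: 197.72 × $0.41 = $81.0652
Bill = $96.82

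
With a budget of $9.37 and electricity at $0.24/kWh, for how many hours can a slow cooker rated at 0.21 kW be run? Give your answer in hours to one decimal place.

Energy available = $9.37 ÷ $0.24/kWh = 39.0417 kWh
Hours = 39.0417 kWh ÷ 0.21 kW = 185.9 h

185.9 h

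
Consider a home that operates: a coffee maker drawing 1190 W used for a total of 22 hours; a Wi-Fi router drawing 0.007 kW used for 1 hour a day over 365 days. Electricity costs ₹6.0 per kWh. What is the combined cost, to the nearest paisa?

coffee maker: 1.19 kW × 22 h = 26.18 kWh
Wi-Fi router: Runtime = 1 h/day × 365 days = 365 h
Wi-Fi router: 0.007 kW × 365 h = 2.555 kWh
Total energy = 28.735 kWh
Cost = 28.735 × ₹6.0 = ₹172.41

₹172.41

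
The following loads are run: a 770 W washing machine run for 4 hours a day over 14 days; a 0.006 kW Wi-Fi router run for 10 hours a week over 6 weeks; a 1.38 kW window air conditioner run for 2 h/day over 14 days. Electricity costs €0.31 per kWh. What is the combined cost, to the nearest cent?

€25.46

washing machine: Runtime = 4 h/day × 14 days = 56 h
washing machine: 0.77 kW × 56 h = 43.12 kWh
Wi-Fi router: Runtime = 10 h/week × 6 weeks = 60 h
Wi-Fi router: 0.006 kW × 60 h = 0.36 kWh
window air conditioner: Runtime = 2 h/day × 14 days = 28 h
window air conditioner: 1.38 kW × 28 h = 38.64 kWh
Total energy = 82.12 kWh
Cost = 82.12 × €0.31 = €25.46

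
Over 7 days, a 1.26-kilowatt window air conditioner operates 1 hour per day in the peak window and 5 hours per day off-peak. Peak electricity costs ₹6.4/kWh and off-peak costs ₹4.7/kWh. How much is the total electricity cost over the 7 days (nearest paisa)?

₹263.72

Peak energy = 1.26 kW × 1 h × 7 = 8.82 kWh
Off-peak energy = 1.26 kW × 5 h × 7 = 44.1 kWh
Cost = 8.82 × ₹6.4 + 44.1 × ₹4.7 = ₹56.448 + ₹207.27 = ₹263.72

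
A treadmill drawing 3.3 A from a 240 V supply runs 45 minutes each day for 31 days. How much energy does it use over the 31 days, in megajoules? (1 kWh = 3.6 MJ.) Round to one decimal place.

66.3 MJ

Power = 3.3 A × 240 V = 792 W = 0.792 kW
Runtime = 45 min × 31 = 1395 min = 23.25 h
Energy = 0.792 kW × 23.25 h = 18.414 kWh
= 18.414 × 3.6 MJ = 66.3 MJ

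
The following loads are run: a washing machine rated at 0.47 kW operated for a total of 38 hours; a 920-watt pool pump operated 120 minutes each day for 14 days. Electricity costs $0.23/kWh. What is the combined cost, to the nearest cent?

washing machine: 0.47 kW × 38 h = 17.86 kWh
pool pump: Runtime = 120 min × 14 = 1680 min = 28 h
pool pump: 0.92 kW × 28 h = 25.76 kWh
Total energy = 43.62 kWh
Cost = 43.62 × $0.23 = $10.03

$10.03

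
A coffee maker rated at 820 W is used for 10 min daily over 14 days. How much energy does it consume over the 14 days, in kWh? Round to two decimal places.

1.91 kWh

Runtime = 10 min × 14 = 140 min = 2.333333… h
Energy = 0.82 kW × 2.333333… h = 1.913333… kWh ≈ 1.91 kWh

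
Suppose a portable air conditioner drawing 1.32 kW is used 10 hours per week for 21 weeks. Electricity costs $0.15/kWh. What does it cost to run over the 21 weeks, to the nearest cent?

Runtime = 10 h/week × 21 weeks = 210 h
Energy = 1.32 kW × 210 h = 277.2 kWh
Cost = 277.2 kWh × $0.15/kWh = $41.58

$41.58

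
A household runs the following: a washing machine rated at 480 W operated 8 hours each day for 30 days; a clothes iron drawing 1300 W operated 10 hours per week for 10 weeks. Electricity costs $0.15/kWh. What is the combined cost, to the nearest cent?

$36.78

washing machine: Runtime = 8 h/day × 30 days = 240 h
washing machine: 0.48 kW × 240 h = 115.2 kWh
clothes iron: Runtime = 10 h/week × 10 weeks = 100 h
clothes iron: 1.3 kW × 100 h = 130 kWh
Total energy = 245.2 kWh
Cost = 245.2 × $0.15 = $36.78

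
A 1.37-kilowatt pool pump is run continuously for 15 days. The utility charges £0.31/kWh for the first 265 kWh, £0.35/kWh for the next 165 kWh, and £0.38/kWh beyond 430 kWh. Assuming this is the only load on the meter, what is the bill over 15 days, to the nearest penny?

Runtime = 24 h × 15 = 360 h
Energy = 1.37 kW × 360 h = 493.2 kWh
Tier 1 (0–265 kWh): 265 × £0.31 = £82.15
Tier 2 (265–430 kWh): 165 × £0.35 = £57.75
Above 430 kWh: 63.2 × £0.38 = £24.016
Bill = £163.92

£163.92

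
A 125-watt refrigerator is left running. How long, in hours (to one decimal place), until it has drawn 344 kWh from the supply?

2752.0 h

Hours = 344 kWh ÷ 0.125 kW = 2752.0 h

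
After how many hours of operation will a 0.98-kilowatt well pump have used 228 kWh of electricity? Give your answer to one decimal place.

232.7 h

Hours = 228 kWh ÷ 0.98 kW = 232.7 h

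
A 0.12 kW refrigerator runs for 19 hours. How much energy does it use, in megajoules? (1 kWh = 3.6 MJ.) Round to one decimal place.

8.2 MJ

Energy = 0.12 kW × 19 h = 2.28 kWh
= 2.28 × 3.6 MJ = 8.2 MJ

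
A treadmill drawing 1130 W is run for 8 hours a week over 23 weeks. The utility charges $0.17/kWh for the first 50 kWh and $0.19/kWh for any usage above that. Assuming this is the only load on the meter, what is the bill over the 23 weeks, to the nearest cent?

$38.50

Runtime = 8 h/week × 23 weeks = 184 h
Energy = 1.13 kW × 184 h = 207.92 kWh
Tier 1 (0–50 kWh): 50 × $0.17 = $8.5
Above 50 kWh: 157.92 × $0.19 = $30.0048
Bill = $38.50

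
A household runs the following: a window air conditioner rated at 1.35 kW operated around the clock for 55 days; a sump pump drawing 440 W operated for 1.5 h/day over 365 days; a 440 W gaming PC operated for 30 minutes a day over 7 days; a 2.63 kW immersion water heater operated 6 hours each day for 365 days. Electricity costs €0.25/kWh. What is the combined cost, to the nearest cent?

€1946.04

window air conditioner: Runtime = 24 h × 55 = 1320 h
window air conditioner: 1.35 kW × 1320 h = 1782 kWh
sump pump: Runtime = 1.5 h/day × 365 days = 547.5 h
sump pump: 0.44 kW × 547.5 h = 240.9 kWh
gaming PC: Runtime = 30 min × 7 = 210 min = 3.5 h
gaming PC: 0.44 kW × 3.5 h = 1.54 kWh
immersion water heater: Runtime = 6 h/day × 365 days = 2190 h
immersion water heater: 2.63 kW × 2190 h = 5759.7 kWh
Total energy = 7784.14 kWh
Cost = 7784.14 × €0.25 = €1946.04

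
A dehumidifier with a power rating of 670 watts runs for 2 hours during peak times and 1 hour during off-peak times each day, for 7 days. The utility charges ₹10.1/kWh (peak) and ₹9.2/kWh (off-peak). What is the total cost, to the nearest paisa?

₹137.89

Peak energy = 0.67 kW × 2 h × 7 = 9.38 kWh
Off-peak energy = 0.67 kW × 1 h × 7 = 4.69 kWh
Cost = 9.38 × ₹10.1 + 4.69 × ₹9.2 = ₹94.738 + ₹43.148 = ₹137.89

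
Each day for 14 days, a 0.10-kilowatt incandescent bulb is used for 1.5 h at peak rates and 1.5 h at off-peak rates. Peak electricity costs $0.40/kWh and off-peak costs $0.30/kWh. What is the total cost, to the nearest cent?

$1.47

Peak energy = 0.1 kW × 1.5 h × 14 = 2.1 kWh
Off-peak energy = 0.1 kW × 1.5 h × 14 = 2.1 kWh
Cost = 2.1 × $0.40 + 2.1 × $0.30 = $0.84 + $0.63 = $1.47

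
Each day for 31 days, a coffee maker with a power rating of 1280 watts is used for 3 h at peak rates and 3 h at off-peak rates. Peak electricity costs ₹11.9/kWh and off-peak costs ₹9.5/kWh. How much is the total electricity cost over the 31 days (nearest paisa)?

₹2547.46

Peak energy = 1.28 kW × 3 h × 31 = 119.04 kWh
Off-peak energy = 1.28 kW × 3 h × 31 = 119.04 kWh
Cost = 119.04 × ₹11.9 + 119.04 × ₹9.5 = ₹1416.576 + ₹1130.88 = ₹2547.46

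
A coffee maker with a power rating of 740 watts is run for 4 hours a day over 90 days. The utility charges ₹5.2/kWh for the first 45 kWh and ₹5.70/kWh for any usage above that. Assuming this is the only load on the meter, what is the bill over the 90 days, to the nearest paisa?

₹1495.98

Runtime = 4 h/day × 90 days = 360 h
Energy = 0.74 kW × 360 h = 266.4 kWh
Tier 1 (0–45 kWh): 45 × ₹5.2 = ₹234
Above 45 kWh: 221.4 × ₹5.70 = ₹1261.98
Bill = ₹1495.98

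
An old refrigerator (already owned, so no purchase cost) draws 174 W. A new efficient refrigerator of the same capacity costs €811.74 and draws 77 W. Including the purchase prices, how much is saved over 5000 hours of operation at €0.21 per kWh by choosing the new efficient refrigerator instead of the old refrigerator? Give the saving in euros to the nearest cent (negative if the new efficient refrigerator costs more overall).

-€709.89

old refrigerator: €0.00 + (174/1000) kW × 5000 h × €0.21 = €0.00 + €182.7 = €182.7
new efficient refrigerator: €811.74 + (77/1000) kW × 5000 h × €0.21 = €811.74 + €80.85 = €892.59
Saving = €182.7 − €892.59 = −€709.89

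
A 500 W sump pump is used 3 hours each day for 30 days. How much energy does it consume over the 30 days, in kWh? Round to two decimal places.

Runtime = 3 h/day × 30 days = 90 h
Energy = 0.5 kW × 90 h = 45 kWh

45.00 kWh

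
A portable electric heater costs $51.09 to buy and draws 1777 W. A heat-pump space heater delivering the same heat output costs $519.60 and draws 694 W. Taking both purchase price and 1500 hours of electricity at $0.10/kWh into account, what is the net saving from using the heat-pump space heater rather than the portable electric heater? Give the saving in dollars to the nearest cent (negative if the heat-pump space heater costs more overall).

-$306.06

portable electric heater: $51.09 + (1777/1000) kW × 1500 h × $0.10 = $51.09 + $266.55 = $317.64
heat-pump space heater: $519.60 + (694/1000) kW × 1500 h × $0.10 = $519.60 + $104.1 = $623.7
Saving = $317.64 − $623.7 = −$306.06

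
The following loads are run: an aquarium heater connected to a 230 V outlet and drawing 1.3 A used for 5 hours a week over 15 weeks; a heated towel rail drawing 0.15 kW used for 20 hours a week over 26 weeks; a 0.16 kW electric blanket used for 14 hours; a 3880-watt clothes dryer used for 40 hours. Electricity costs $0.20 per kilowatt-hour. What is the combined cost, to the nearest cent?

aquarium heater: Power = 1.3 A × 230 V = 299 W = 0.299 kW
aquarium heater: Runtime = 5 h/week × 15 weeks = 75 h
aquarium heater: 0.299 kW × 75 h = 22.425 kWh
heated towel rail: Runtime = 20 h/week × 26 weeks = 520 h
heated towel rail: 0.15 kW × 520 h = 78 kWh
electric blanket: 0.16 kW × 14 h = 2.24 kWh
clothes dryer: 3.88 kW × 40 h = 155.2 kWh
Total energy = 257.865 kWh
Cost = 257.865 × $0.20 = $51.57

$51.57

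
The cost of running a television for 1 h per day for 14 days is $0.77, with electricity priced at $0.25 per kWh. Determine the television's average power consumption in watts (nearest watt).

220 W

Energy = $0.77 ÷ $0.25/kWh = 3.08 kWh
Runtime = 1 h/day × 14 days = 14 h
Power = 3.08 kWh ÷ 14 h = 0.22 kW = 220 W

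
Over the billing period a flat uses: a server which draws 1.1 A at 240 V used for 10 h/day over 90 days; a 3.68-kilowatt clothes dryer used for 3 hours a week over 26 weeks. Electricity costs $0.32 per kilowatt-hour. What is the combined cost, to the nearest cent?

$167.88

server: Power = 1.1 A × 240 V = 264 W = 0.264 kW
server: Runtime = 10 h/day × 90 days = 900 h
server: 0.264 kW × 900 h = 237.6 kWh
clothes dryer: Runtime = 3 h/week × 26 weeks = 78 h
clothes dryer: 3.68 kW × 78 h = 287.04 kWh
Total energy = 524.64 kWh
Cost = 524.64 × $0.32 = $167.88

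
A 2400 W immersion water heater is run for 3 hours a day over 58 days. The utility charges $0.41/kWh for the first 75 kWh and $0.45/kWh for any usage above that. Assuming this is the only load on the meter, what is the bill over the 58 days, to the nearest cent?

$184.92

Runtime = 3 h/day × 58 days = 174 h
Energy = 2.4 kW × 174 h = 417.6 kWh
Tier 1 (0–75 kWh): 75 × $0.41 = $30.75
Above 75 kWh: 342.6 × $0.45 = $154.17
Bill = $184.92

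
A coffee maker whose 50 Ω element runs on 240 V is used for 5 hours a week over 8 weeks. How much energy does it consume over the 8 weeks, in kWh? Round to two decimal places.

Power = V²/R = 240²/50 = 1152 W = 1.152 kW
Runtime = 5 h/week × 8 weeks = 40 h
Energy = 1.152 kW × 40 h = 46.08 kWh

46.08 kWh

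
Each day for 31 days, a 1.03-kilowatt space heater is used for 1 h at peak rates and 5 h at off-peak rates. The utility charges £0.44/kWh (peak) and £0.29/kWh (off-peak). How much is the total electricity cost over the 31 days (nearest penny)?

£60.35

Peak energy = 1.03 kW × 1 h × 31 = 31.93 kWh
Off-peak energy = 1.03 kW × 5 h × 31 = 159.65 kWh
Cost = 31.93 × £0.44 + 159.65 × £0.29 = £14.0492 + £46.2985 = £60.35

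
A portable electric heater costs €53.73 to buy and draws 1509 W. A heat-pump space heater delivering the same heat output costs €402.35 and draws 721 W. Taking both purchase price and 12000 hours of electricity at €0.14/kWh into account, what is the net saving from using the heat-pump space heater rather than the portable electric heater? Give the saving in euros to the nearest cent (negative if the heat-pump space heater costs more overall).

portable electric heater: €53.73 + (1509/1000) kW × 12000 h × €0.14 = €53.73 + €2535.12 = €2588.85
heat-pump space heater: €402.35 + (721/1000) kW × 12000 h × €0.14 = €402.35 + €1211.28 = €1613.63
Saving = €2588.85 − €1613.63 = €975.22

€975.22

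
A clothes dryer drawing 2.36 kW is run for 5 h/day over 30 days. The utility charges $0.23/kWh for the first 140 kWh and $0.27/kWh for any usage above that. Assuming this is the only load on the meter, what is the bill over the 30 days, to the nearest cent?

$89.98

Runtime = 5 h/day × 30 days = 150 h
Energy = 2.36 kW × 150 h = 354 kWh
Tier 1 (0–140 kWh): 140 × $0.23 = $32.2
Above 140 kWh: 214 × $0.27 = $57.78
Bill = $89.98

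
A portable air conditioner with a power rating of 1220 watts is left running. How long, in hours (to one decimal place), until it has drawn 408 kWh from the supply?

334.4 h

Hours = 408 kWh ÷ 1.22 kW = 334.4 h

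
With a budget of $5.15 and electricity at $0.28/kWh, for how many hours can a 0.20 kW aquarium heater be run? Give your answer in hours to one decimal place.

92.0 h

Energy available = $5.15 ÷ $0.28/kWh = 18.3929 kWh
Hours = 18.3929 kWh ÷ 0.2 kW = 92.0 h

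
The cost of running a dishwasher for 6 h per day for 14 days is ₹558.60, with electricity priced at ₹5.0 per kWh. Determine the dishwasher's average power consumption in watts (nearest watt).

Energy = ₹558.60 ÷ ₹5.0/kWh = 111.72 kWh
Runtime = 6 h/day × 14 days = 84 h
Power = 111.72 kWh ÷ 84 h = 1.33 kW = 1330 W

1330 W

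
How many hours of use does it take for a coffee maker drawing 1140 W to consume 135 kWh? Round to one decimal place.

Hours = 135 kWh ÷ 1.14 kW = 118.4 h

118.4 h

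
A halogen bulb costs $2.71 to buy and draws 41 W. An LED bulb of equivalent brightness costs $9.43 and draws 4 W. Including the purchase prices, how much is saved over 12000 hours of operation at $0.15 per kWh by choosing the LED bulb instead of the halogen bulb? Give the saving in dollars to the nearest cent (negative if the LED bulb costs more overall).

$59.88

halogen bulb: $2.71 + (41/1000) kW × 12000 h × $0.15 = $2.71 + $73.8 = $76.51
LED bulb: $9.43 + (4/1000) kW × 12000 h × $0.15 = $9.43 + $7.2 = $16.63
Saving = $76.51 − $16.63 = $59.88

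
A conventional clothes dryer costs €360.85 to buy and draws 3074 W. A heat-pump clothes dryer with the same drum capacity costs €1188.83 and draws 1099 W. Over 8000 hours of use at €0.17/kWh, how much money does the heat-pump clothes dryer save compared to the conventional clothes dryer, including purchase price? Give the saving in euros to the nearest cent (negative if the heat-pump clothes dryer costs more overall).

€1858.02

conventional clothes dryer: €360.85 + (3074/1000) kW × 8000 h × €0.17 = €360.85 + €4180.64 = €4541.49
heat-pump clothes dryer: €1188.83 + (1099/1000) kW × 8000 h × €0.17 = €1188.83 + €1494.64 = €2683.47
Saving = €4541.49 − €2683.47 = €1858.02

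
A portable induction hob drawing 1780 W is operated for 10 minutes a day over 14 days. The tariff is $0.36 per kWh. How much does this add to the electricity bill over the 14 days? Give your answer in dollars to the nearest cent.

Runtime = 10 min × 14 = 140 min = 2.333333… h
Energy = 1.78 kW × 2.333333… h = 4.153333… kWh
Cost = 4.153333… kWh × $0.36/kWh = $1.50

$1.50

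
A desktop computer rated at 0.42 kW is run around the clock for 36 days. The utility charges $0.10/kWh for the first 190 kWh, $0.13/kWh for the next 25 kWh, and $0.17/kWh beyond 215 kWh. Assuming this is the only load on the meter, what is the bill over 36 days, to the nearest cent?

Runtime = 24 h × 36 = 864 h
Energy = 0.42 kW × 864 h = 362.88 kWh
Tier 1 (0–190 kWh): 190 × $0.10 = $19
Tier 2 (190–215 kWh): 25 × $0.13 = $3.25
Above 215 kWh: 147.88 × $0.17 = $25.1396
Bill = $47.39

$47.39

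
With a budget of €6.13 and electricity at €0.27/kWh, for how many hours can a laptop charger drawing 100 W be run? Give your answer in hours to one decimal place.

Energy available = €6.13 ÷ €0.27/kWh = 22.7037 kWh
Hours = 22.7037 kWh ÷ 0.1 kW = 227.0 h

227.0 h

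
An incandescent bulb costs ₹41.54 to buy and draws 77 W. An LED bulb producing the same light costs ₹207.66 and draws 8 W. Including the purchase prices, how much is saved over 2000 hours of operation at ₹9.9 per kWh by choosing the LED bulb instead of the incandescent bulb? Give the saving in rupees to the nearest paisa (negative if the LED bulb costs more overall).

₹1200.08

incandescent bulb: ₹41.54 + (77/1000) kW × 2000 h × ₹9.9 = ₹41.54 + ₹1524.6 = ₹1566.14
LED bulb: ₹207.66 + (8/1000) kW × 2000 h × ₹9.9 = ₹207.66 + ₹158.4 = ₹366.06
Saving = ₹1566.14 − ₹366.06 = ₹1200.08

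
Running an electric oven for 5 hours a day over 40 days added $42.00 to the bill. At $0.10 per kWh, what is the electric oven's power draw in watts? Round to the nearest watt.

Energy = $42.00 ÷ $0.10/kWh = 420 kWh
Runtime = 5 h/day × 40 days = 200 h
Power = 420 kWh ÷ 200 h = 2.1 kW = 2100 W

2100 W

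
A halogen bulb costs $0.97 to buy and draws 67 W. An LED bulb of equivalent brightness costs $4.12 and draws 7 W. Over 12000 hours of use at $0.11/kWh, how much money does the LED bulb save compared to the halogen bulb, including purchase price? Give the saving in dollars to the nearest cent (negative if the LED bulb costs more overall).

halogen bulb: $0.97 + (67/1000) kW × 12000 h × $0.11 = $0.97 + $88.44 = $89.41
LED bulb: $4.12 + (7/1000) kW × 12000 h × $0.11 = $4.12 + $9.24 = $13.36
Saving = $89.41 − $13.36 = $76.05

$76.05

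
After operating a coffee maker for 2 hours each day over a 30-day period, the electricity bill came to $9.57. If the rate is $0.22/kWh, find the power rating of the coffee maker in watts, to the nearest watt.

725 W

Energy = $9.57 ÷ $0.22/kWh = 43.5 kWh
Runtime = 2 h/day × 30 days = 60 h
Power = 43.5 kWh ÷ 60 h = 0.725 kW = 725 W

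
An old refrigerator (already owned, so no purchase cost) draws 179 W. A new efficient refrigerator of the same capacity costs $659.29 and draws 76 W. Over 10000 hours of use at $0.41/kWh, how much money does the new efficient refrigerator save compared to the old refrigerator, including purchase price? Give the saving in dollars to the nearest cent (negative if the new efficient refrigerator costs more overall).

old refrigerator: $0.00 + (179/1000) kW × 10000 h × $0.41 = $0.00 + $733.9 = $733.9
new efficient refrigerator: $659.29 + (76/1000) kW × 10000 h × $0.41 = $659.29 + $311.6 = $970.89
Saving = $733.9 − $970.89 = −$236.99

-$236.99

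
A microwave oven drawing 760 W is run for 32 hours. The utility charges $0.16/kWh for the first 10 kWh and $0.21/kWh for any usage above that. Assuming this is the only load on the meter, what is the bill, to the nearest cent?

$4.61

Energy = 0.76 kW × 32 h = 24.32 kWh
Tier 1 (0–10 kWh): 10 × $0.16 = $1.6
Above 10 kWh: 14.32 × $0.21 = $3.0072
Bill = $4.61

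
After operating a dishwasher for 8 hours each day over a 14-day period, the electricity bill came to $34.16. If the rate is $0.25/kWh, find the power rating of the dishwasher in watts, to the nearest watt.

1220 W

Energy = $34.16 ÷ $0.25/kWh = 136.64 kWh
Runtime = 8 h/day × 14 days = 112 h
Power = 136.64 kWh ÷ 112 h = 1.22 kW = 1220 W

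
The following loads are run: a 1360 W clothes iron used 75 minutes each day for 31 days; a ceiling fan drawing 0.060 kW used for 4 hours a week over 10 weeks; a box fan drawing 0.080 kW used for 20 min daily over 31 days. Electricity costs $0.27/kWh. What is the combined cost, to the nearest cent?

$15.10

clothes iron: Runtime = 75 min × 31 = 2325 min = 38.75 h
clothes iron: 1.36 kW × 38.75 h = 52.7 kWh
ceiling fan: Runtime = 4 h/week × 10 weeks = 40 h
ceiling fan: 0.06 kW × 40 h = 2.4 kWh
box fan: Runtime = 20 min × 31 = 620 min = 10.333333… h
box fan: 0.08 kW × 10.333333… h = 0.826666… kWh
Total energy = 55.926666… kWh
Cost = 55.926666… × $0.27 = $15.10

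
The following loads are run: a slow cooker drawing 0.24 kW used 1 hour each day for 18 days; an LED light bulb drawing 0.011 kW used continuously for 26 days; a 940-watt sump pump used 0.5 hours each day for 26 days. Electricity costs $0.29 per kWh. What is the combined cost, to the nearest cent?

slow cooker: Runtime = 1 h/day × 18 days = 18 h
slow cooker: 0.24 kW × 18 h = 4.32 kWh
LED light bulb: Runtime = 24 h × 26 = 624 h
LED light bulb: 0.011 kW × 624 h = 6.864 kWh
sump pump: Runtime = 0.5 h/day × 26 days = 13 h
sump pump: 0.94 kW × 13 h = 12.22 kWh
Total energy = 23.404 kWh
Cost = 23.404 × $0.29 = $6.79

$6.79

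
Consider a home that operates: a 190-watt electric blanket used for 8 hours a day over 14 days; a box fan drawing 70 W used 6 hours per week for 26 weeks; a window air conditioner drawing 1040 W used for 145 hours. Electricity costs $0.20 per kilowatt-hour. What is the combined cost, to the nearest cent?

$36.60

electric blanket: Runtime = 8 h/day × 14 days = 112 h
electric blanket: 0.19 kW × 112 h = 21.28 kWh
box fan: Runtime = 6 h/week × 26 weeks = 156 h
box fan: 0.07 kW × 156 h = 10.92 kWh
window air conditioner: 1.04 kW × 145 h = 150.8 kWh
Total energy = 183 kWh
Cost = 183 × $0.20 = $36.60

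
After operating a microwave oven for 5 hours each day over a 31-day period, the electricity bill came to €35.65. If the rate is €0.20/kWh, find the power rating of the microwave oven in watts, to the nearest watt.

Energy = €35.65 ÷ €0.20/kWh = 178.25 kWh
Runtime = 5 h/day × 31 days = 155 h
Power = 178.25 kWh ÷ 155 h = 1.15 kW = 1150 W

1150 W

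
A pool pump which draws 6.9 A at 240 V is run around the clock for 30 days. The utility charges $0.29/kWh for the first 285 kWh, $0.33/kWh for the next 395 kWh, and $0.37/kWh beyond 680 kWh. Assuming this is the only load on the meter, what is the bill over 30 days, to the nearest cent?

$402.56

Power = 6.9 A × 240 V = 1656 W = 1.656 kW
Runtime = 24 h × 30 = 720 h
Energy = 1.656 kW × 720 h = 1192.32 kWh
Tier 1 (0–285 kWh): 285 × $0.29 = $82.65
Tier 2 (285–680 kWh): 395 × $0.33 = $130.35
Above 680 kWh: 512.32 × $0.37 = $189.5584
Bill = $402.56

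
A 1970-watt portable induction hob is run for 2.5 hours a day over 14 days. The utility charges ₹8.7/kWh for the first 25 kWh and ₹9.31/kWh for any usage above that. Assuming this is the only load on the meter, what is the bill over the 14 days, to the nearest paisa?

Runtime = 2.5 h/day × 14 days = 35 h
Energy = 1.97 kW × 35 h = 68.95 kWh
Tier 1 (0–25 kWh): 25 × ₹8.7 = ₹217.5
Above 25 kWh: 43.95 × ₹9.31 = ₹409.1745
Bill = ₹626.67

₹626.67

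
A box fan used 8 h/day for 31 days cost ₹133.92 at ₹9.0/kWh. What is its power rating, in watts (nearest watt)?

Energy = ₹133.92 ÷ ₹9.0/kWh = 14.88 kWh
Runtime = 8 h/day × 31 days = 248 h
Power = 14.88 kWh ÷ 248 h = 0.06 kW = 60 W

60 W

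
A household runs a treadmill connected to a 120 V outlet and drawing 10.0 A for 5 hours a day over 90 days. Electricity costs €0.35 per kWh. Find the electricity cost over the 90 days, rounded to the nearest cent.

€189.00

Power = 10.0 A × 120 V = 1200 W = 1.2 kW
Runtime = 5 h/day × 90 days = 450 h
Energy = 1.2 kW × 450 h = 540 kWh
Cost = 540 kWh × €0.35/kWh = €189.00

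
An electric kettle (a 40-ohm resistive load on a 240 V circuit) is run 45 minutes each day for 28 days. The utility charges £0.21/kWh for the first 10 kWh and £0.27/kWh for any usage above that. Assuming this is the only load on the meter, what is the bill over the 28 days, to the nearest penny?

Power = V²/R = 240²/40 = 1440 W = 1.44 kW
Runtime = 45 min × 28 = 1260 min = 21 h
Energy = 1.44 kW × 21 h = 30.24 kWh
Tier 1 (0–10 kWh): 10 × £0.21 = £2.1
Above 10 kWh: 20.24 × £0.27 = £5.4648
Bill = £7.56

£7.56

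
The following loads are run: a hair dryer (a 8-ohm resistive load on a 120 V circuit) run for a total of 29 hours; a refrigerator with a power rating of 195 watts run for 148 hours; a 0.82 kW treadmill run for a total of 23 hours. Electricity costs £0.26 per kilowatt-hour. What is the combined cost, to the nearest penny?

£25.98

hair dryer: Power = V²/R = 120²/8 = 1800 W = 1.8 kW
hair dryer: 1.8 kW × 29 h = 52.2 kWh
refrigerator: 0.195 kW × 148 h = 28.86 kWh
treadmill: 0.82 kW × 23 h = 18.86 kWh
Total energy = 99.92 kWh
Cost = 99.92 × £0.26 = £25.98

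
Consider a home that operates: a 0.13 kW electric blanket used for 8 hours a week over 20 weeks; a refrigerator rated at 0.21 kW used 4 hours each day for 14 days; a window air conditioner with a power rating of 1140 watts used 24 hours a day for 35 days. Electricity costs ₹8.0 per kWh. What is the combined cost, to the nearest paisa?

electric blanket: Runtime = 8 h/week × 20 weeks = 160 h
electric blanket: 0.13 kW × 160 h = 20.8 kWh
refrigerator: Runtime = 4 h/day × 14 days = 56 h
refrigerator: 0.21 kW × 56 h = 11.76 kWh
window air conditioner: Runtime = 24 h × 35 = 840 h
window air conditioner: 1.14 kW × 840 h = 957.6 kWh
Total energy = 990.16 kWh
Cost = 990.16 × ₹8.0 = ₹7921.28

₹7921.28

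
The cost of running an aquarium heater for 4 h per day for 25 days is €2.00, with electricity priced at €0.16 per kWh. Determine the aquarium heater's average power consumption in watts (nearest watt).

125 W

Energy = €2.00 ÷ €0.16/kWh = 12.5 kWh
Runtime = 4 h/day × 25 days = 100 h
Power = 12.5 kWh ÷ 100 h = 0.125 kW = 125 W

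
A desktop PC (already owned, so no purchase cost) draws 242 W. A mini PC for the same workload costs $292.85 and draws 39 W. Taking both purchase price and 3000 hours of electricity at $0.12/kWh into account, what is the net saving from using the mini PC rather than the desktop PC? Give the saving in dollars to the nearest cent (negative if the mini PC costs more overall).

desktop PC: $0.00 + (242/1000) kW × 3000 h × $0.12 = $0.00 + $87.12 = $87.12
mini PC: $292.85 + (39/1000) kW × 3000 h × $0.12 = $292.85 + $14.04 = $306.89
Saving = $87.12 − $306.89 = −$219.77

-$219.77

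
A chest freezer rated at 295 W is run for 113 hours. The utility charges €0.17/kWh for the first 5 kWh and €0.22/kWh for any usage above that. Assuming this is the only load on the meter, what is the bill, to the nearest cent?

€7.08

Energy = 0.295 kW × 113 h = 33.335 kWh
Tier 1 (0–5 kWh): 5 × €0.17 = €0.85
Above 5 kWh: 28.335 × €0.22 = €6.2337
Bill = €7.08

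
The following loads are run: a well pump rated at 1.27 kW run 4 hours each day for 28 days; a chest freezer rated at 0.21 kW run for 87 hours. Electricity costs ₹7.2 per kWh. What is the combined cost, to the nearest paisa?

₹1155.67

well pump: Runtime = 4 h/day × 28 days = 112 h
well pump: 1.27 kW × 112 h = 142.24 kWh
chest freezer: 0.21 kW × 87 h = 18.27 kWh
Total energy = 160.51 kWh
Cost = 160.51 × ₹7.2 = ₹1155.67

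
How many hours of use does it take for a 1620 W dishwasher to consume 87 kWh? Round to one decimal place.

Hours = 87 kWh ÷ 1.62 kW = 53.7 h

53.7 h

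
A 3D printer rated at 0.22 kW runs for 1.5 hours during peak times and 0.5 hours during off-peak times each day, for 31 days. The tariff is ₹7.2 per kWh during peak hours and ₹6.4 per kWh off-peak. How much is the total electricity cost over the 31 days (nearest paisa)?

₹95.48

Peak energy = 0.22 kW × 1.5 h × 31 = 10.23 kWh
Off-peak energy = 0.22 kW × 0.5 h × 31 = 3.41 kWh
Cost = 10.23 × ₹7.2 + 3.41 × ₹6.4 = ₹73.656 + ₹21.824 = ₹95.48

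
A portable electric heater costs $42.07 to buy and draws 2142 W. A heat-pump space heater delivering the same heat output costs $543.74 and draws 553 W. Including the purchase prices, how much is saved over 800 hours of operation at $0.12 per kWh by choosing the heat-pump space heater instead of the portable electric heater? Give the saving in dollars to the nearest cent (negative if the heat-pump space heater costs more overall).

portable electric heater: $42.07 + (2142/1000) kW × 800 h × $0.12 = $42.07 + $205.632 = $247.702
heat-pump space heater: $543.74 + (553/1000) kW × 800 h × $0.12 = $543.74 + $53.088 = $596.828
Saving = $247.702 − $596.828 = −$349.126 → -$349.13

-$349.13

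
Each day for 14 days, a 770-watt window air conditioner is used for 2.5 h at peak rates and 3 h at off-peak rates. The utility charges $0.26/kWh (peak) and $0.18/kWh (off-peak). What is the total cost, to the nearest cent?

Peak energy = 0.77 kW × 2.5 h × 14 = 26.95 kWh
Off-peak energy = 0.77 kW × 3 h × 14 = 32.34 kWh
Cost = 26.95 × $0.26 + 32.34 × $0.18 = $7.007 + $5.8212 = $12.83

$12.83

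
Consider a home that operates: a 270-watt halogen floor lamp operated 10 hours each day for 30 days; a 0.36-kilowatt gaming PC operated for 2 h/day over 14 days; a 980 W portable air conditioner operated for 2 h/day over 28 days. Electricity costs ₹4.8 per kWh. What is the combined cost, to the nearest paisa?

₹700.61

halogen floor lamp: Runtime = 10 h/day × 30 days = 300 h
halogen floor lamp: 0.27 kW × 300 h = 81 kWh
gaming PC: Runtime = 2 h/day × 14 days = 28 h
gaming PC: 0.36 kW × 28 h = 10.08 kWh
portable air conditioner: Runtime = 2 h/day × 28 days = 56 h
portable air conditioner: 0.98 kW × 56 h = 54.88 kWh
Total energy = 145.96 kWh
Cost = 145.96 × ₹4.8 = ₹700.61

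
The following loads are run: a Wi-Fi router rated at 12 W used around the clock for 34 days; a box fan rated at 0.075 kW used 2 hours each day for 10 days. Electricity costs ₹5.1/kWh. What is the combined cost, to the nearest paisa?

₹57.59

Wi-Fi router: Runtime = 24 h × 34 = 816 h
Wi-Fi router: 0.012 kW × 816 h = 9.792 kWh
box fan: Runtime = 2 h/day × 10 days = 20 h
box fan: 0.075 kW × 20 h = 1.5 kWh
Total energy = 11.292 kWh
Cost = 11.292 × ₹5.1 = ₹57.59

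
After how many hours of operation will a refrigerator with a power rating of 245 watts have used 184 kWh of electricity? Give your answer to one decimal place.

751.0 h

Hours = 184 kWh ÷ 0.245 kW = 751.0 h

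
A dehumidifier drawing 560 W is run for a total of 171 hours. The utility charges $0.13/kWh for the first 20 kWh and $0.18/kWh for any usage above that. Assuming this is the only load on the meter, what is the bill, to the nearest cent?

Energy = 0.56 kW × 171 h = 95.76 kWh
Tier 1 (0–20 kWh): 20 × $0.13 = $2.6
Above 20 kWh: 75.76 × $0.18 = $13.6368
Bill = $16.24

$16.24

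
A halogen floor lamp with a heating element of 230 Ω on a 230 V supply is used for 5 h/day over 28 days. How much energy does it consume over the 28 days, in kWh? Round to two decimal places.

Power = V²/R = 230²/230 = 230 W = 0.23 kW
Runtime = 5 h/day × 28 days = 140 h
Energy = 0.23 kW × 140 h = 32.2 kWh

32.20 kWh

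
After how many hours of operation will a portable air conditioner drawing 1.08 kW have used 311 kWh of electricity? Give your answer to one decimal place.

Hours = 311 kWh ÷ 1.08 kW = 288.0 h

288.0 h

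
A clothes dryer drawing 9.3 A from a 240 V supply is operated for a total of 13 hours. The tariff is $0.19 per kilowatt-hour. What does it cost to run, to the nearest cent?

Power = 9.3 A × 240 V = 2232 W = 2.232 kW
Energy = 2.232 kW × 13 h = 29.016 kWh
Cost = 29.016 kWh × $0.19/kWh = $5.51

$5.51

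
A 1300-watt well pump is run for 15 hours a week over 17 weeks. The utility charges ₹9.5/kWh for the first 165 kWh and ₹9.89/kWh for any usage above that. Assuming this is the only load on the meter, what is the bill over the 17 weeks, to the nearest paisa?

Runtime = 15 h/week × 17 weeks = 255 h
Energy = 1.3 kW × 255 h = 331.5 kWh
Tier 1 (0–165 kWh): 165 × ₹9.5 = ₹1567.5
Above 165 kWh: 166.5 × ₹9.89 = ₹1646.685
Bill = ₹3214.19

₹3214.19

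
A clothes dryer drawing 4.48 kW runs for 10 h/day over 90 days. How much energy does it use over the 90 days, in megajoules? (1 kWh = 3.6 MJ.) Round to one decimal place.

Runtime = 10 h/day × 90 days = 900 h
Energy = 4.48 kW × 900 h = 4032 kWh
= 4032 × 3.6 MJ = 14515.2 MJ

14515.2 MJ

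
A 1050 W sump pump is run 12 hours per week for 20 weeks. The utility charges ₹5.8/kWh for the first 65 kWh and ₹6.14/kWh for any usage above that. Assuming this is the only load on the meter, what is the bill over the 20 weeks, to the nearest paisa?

Runtime = 12 h/week × 20 weeks = 240 h
Energy = 1.05 kW × 240 h = 252 kWh
Tier 1 (0–65 kWh): 65 × ₹5.8 = ₹377
Above 65 kWh: 187 × ₹6.14 = ₹1148.18
Bill = ₹1525.18

₹1525.18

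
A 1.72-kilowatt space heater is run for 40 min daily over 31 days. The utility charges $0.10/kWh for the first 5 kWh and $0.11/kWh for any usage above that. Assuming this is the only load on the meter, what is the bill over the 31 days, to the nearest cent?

$3.86

Runtime = 40 min × 31 = 1240 min = 20.666666… h
Energy = 1.72 kW × 20.666666… h = 35.546666… kWh
Tier 1 (0–5 kWh): 5 × $0.10 = $0.5
Above 5 kWh: 30.546666… × $0.11 = $3.360133…
Bill = $3.86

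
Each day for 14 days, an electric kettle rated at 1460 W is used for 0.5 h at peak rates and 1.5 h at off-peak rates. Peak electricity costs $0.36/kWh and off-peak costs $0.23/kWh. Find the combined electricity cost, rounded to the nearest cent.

Peak energy = 1.46 kW × 0.5 h × 14 = 10.22 kWh
Off-peak energy = 1.46 kW × 1.5 h × 14 = 30.66 kWh
Cost = 10.22 × $0.36 + 30.66 × $0.23 = $3.6792 + $7.0518 = $10.73

$10.73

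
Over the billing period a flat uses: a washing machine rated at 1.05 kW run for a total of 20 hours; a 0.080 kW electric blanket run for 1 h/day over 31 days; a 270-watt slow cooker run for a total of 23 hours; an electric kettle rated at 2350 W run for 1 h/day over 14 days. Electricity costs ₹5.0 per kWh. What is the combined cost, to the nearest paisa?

₹312.95

washing machine: 1.05 kW × 20 h = 21 kWh
electric blanket: Runtime = 1 h/day × 31 days = 31 h
electric blanket: 0.08 kW × 31 h = 2.48 kWh
slow cooker: 0.27 kW × 23 h = 6.21 kWh
electric kettle: Runtime = 1 h/day × 14 days = 14 h
electric kettle: 2.35 kW × 14 h = 32.9 kWh
Total energy = 62.59 kWh
Cost = 62.59 × ₹5.0 = ₹312.95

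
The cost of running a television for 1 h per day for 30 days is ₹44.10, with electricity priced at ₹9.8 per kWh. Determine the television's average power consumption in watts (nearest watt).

Energy = ₹44.10 ÷ ₹9.8/kWh = 4.5 kWh
Runtime = 1 h/day × 30 days = 30 h
Power = 4.5 kWh ÷ 30 h = 0.15 kW = 150 W

150 W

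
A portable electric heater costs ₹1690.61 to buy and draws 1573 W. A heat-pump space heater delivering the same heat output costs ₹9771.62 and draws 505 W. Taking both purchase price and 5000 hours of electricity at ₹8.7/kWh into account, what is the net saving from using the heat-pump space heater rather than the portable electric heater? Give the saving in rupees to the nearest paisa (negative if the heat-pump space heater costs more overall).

₹38376.99

portable electric heater: ₹1690.61 + (1573/1000) kW × 5000 h × ₹8.7 = ₹1690.61 + ₹68425.5 = ₹70116.11
heat-pump space heater: ₹9771.62 + (505/1000) kW × 5000 h × ₹8.7 = ₹9771.62 + ₹21967.5 = ₹31739.12
Saving = ₹70116.11 − ₹31739.12 = ₹38376.99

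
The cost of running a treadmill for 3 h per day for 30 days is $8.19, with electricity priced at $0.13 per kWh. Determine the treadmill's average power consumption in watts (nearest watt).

Energy = $8.19 ÷ $0.13/kWh = 63 kWh
Runtime = 3 h/day × 30 days = 90 h
Power = 63 kWh ÷ 90 h = 0.7 kW = 700 W

700 W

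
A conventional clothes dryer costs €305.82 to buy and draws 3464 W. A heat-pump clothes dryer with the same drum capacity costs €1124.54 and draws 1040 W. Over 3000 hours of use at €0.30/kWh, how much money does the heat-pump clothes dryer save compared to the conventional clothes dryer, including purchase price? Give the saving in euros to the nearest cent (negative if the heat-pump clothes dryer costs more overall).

€1362.88

conventional clothes dryer: €305.82 + (3464/1000) kW × 3000 h × €0.30 = €305.82 + €3117.6 = €3423.42
heat-pump clothes dryer: €1124.54 + (1040/1000) kW × 3000 h × €0.30 = €1124.54 + €936 = €2060.54
Saving = €3423.42 − €2060.54 = €1362.88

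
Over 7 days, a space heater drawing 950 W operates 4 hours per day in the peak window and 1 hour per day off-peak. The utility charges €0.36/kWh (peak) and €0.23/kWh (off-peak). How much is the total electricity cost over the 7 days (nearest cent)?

€11.11

Peak energy = 0.95 kW × 4 h × 7 = 26.6 kWh
Off-peak energy = 0.95 kW × 1 h × 7 = 6.65 kWh
Cost = 26.6 × €0.36 + 6.65 × €0.23 = €9.576 + €1.5295 = €11.11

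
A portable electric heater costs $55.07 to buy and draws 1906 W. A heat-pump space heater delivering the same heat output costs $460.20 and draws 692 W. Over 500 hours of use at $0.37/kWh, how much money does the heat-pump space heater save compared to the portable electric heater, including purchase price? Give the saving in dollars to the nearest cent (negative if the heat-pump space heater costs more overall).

portable electric heater: $55.07 + (1906/1000) kW × 500 h × $0.37 = $55.07 + $352.61 = $407.68
heat-pump space heater: $460.20 + (692/1000) kW × 500 h × $0.37 = $460.20 + $128.02 = $588.22
Saving = $407.68 − $588.22 = −$180.54

-$180.54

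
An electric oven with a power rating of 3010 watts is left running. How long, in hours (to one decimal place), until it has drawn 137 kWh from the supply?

45.5 h

Hours = 137 kWh ÷ 3.01 kW = 45.5 h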